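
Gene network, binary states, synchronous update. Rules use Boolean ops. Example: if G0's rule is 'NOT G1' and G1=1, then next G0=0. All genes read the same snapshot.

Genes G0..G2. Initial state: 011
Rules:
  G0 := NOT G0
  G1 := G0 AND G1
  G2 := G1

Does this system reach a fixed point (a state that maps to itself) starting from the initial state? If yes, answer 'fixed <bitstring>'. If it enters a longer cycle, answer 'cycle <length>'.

Answer: cycle 2

Derivation:
Step 0: 011
Step 1: G0=NOT G0=NOT 0=1 G1=G0&G1=0&1=0 G2=G1=1 -> 101
Step 2: G0=NOT G0=NOT 1=0 G1=G0&G1=1&0=0 G2=G1=0 -> 000
Step 3: G0=NOT G0=NOT 0=1 G1=G0&G1=0&0=0 G2=G1=0 -> 100
Step 4: G0=NOT G0=NOT 1=0 G1=G0&G1=1&0=0 G2=G1=0 -> 000
Cycle of length 2 starting at step 2 -> no fixed point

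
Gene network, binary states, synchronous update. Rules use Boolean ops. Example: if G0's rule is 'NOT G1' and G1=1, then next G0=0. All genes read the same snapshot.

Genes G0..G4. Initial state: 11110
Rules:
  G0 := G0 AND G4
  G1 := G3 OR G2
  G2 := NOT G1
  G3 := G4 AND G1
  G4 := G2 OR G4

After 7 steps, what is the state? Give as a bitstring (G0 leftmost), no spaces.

Step 1: G0=G0&G4=1&0=0 G1=G3|G2=1|1=1 G2=NOT G1=NOT 1=0 G3=G4&G1=0&1=0 G4=G2|G4=1|0=1 -> 01001
Step 2: G0=G0&G4=0&1=0 G1=G3|G2=0|0=0 G2=NOT G1=NOT 1=0 G3=G4&G1=1&1=1 G4=G2|G4=0|1=1 -> 00011
Step 3: G0=G0&G4=0&1=0 G1=G3|G2=1|0=1 G2=NOT G1=NOT 0=1 G3=G4&G1=1&0=0 G4=G2|G4=0|1=1 -> 01101
Step 4: G0=G0&G4=0&1=0 G1=G3|G2=0|1=1 G2=NOT G1=NOT 1=0 G3=G4&G1=1&1=1 G4=G2|G4=1|1=1 -> 01011
Step 5: G0=G0&G4=0&1=0 G1=G3|G2=1|0=1 G2=NOT G1=NOT 1=0 G3=G4&G1=1&1=1 G4=G2|G4=0|1=1 -> 01011
Step 6: G0=G0&G4=0&1=0 G1=G3|G2=1|0=1 G2=NOT G1=NOT 1=0 G3=G4&G1=1&1=1 G4=G2|G4=0|1=1 -> 01011
Step 7: G0=G0&G4=0&1=0 G1=G3|G2=1|0=1 G2=NOT G1=NOT 1=0 G3=G4&G1=1&1=1 G4=G2|G4=0|1=1 -> 01011

01011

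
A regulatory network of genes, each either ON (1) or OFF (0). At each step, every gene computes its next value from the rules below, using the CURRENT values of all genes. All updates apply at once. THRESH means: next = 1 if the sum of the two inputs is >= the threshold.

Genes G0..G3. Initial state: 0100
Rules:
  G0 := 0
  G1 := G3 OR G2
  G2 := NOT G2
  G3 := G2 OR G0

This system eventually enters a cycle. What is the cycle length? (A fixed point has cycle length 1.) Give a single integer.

Step 0: 0100
Step 1: G0=0(const) G1=G3|G2=0|0=0 G2=NOT G2=NOT 0=1 G3=G2|G0=0|0=0 -> 0010
Step 2: G0=0(const) G1=G3|G2=0|1=1 G2=NOT G2=NOT 1=0 G3=G2|G0=1|0=1 -> 0101
Step 3: G0=0(const) G1=G3|G2=1|0=1 G2=NOT G2=NOT 0=1 G3=G2|G0=0|0=0 -> 0110
Step 4: G0=0(const) G1=G3|G2=0|1=1 G2=NOT G2=NOT 1=0 G3=G2|G0=1|0=1 -> 0101
State from step 4 equals state from step 2 -> cycle length 2

Answer: 2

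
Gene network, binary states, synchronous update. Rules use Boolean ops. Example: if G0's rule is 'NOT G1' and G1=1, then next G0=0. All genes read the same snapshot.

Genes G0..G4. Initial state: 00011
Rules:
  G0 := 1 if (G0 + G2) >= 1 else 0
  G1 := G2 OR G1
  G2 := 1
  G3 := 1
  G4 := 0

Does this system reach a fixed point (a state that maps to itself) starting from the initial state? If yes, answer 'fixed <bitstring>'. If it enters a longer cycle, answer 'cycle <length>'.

Answer: fixed 11110

Derivation:
Step 0: 00011
Step 1: G0=(0+0>=1)=0 G1=G2|G1=0|0=0 G2=1(const) G3=1(const) G4=0(const) -> 00110
Step 2: G0=(0+1>=1)=1 G1=G2|G1=1|0=1 G2=1(const) G3=1(const) G4=0(const) -> 11110
Step 3: G0=(1+1>=1)=1 G1=G2|G1=1|1=1 G2=1(const) G3=1(const) G4=0(const) -> 11110
Fixed point reached at step 2: 11110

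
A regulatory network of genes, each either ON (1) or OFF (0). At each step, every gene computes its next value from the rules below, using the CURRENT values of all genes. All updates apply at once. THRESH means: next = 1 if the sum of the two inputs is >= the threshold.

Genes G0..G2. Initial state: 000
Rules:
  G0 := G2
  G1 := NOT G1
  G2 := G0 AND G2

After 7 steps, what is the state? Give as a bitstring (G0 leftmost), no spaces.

Step 1: G0=G2=0 G1=NOT G1=NOT 0=1 G2=G0&G2=0&0=0 -> 010
Step 2: G0=G2=0 G1=NOT G1=NOT 1=0 G2=G0&G2=0&0=0 -> 000
Step 3: G0=G2=0 G1=NOT G1=NOT 0=1 G2=G0&G2=0&0=0 -> 010
Step 4: G0=G2=0 G1=NOT G1=NOT 1=0 G2=G0&G2=0&0=0 -> 000
Step 5: G0=G2=0 G1=NOT G1=NOT 0=1 G2=G0&G2=0&0=0 -> 010
Step 6: G0=G2=0 G1=NOT G1=NOT 1=0 G2=G0&G2=0&0=0 -> 000
Step 7: G0=G2=0 G1=NOT G1=NOT 0=1 G2=G0&G2=0&0=0 -> 010

010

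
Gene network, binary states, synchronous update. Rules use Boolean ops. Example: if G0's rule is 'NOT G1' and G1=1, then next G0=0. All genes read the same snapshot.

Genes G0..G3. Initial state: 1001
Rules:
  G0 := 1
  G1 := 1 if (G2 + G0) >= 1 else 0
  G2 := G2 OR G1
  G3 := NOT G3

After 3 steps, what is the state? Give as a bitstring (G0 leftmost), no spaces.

Step 1: G0=1(const) G1=(0+1>=1)=1 G2=G2|G1=0|0=0 G3=NOT G3=NOT 1=0 -> 1100
Step 2: G0=1(const) G1=(0+1>=1)=1 G2=G2|G1=0|1=1 G3=NOT G3=NOT 0=1 -> 1111
Step 3: G0=1(const) G1=(1+1>=1)=1 G2=G2|G1=1|1=1 G3=NOT G3=NOT 1=0 -> 1110

1110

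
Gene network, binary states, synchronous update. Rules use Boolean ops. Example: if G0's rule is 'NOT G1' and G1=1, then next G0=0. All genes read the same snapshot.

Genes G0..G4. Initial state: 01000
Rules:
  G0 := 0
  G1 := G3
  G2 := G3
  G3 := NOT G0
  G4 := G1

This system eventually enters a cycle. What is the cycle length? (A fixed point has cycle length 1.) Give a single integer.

Step 0: 01000
Step 1: G0=0(const) G1=G3=0 G2=G3=0 G3=NOT G0=NOT 0=1 G4=G1=1 -> 00011
Step 2: G0=0(const) G1=G3=1 G2=G3=1 G3=NOT G0=NOT 0=1 G4=G1=0 -> 01110
Step 3: G0=0(const) G1=G3=1 G2=G3=1 G3=NOT G0=NOT 0=1 G4=G1=1 -> 01111
Step 4: G0=0(const) G1=G3=1 G2=G3=1 G3=NOT G0=NOT 0=1 G4=G1=1 -> 01111
State from step 4 equals state from step 3 -> cycle length 1

Answer: 1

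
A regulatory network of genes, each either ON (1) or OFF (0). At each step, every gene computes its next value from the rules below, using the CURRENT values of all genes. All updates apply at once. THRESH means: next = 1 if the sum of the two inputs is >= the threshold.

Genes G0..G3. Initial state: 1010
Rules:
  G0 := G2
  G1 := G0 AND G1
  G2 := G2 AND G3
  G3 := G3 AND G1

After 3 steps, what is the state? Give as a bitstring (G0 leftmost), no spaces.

Step 1: G0=G2=1 G1=G0&G1=1&0=0 G2=G2&G3=1&0=0 G3=G3&G1=0&0=0 -> 1000
Step 2: G0=G2=0 G1=G0&G1=1&0=0 G2=G2&G3=0&0=0 G3=G3&G1=0&0=0 -> 0000
Step 3: G0=G2=0 G1=G0&G1=0&0=0 G2=G2&G3=0&0=0 G3=G3&G1=0&0=0 -> 0000

0000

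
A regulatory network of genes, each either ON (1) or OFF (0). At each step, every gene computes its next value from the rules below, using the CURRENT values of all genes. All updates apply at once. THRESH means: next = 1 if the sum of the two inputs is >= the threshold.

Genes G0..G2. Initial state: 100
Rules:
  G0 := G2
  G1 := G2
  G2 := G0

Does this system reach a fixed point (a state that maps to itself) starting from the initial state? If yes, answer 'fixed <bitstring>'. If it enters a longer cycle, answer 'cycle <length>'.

Step 0: 100
Step 1: G0=G2=0 G1=G2=0 G2=G0=1 -> 001
Step 2: G0=G2=1 G1=G2=1 G2=G0=0 -> 110
Step 3: G0=G2=0 G1=G2=0 G2=G0=1 -> 001
Cycle of length 2 starting at step 1 -> no fixed point

Answer: cycle 2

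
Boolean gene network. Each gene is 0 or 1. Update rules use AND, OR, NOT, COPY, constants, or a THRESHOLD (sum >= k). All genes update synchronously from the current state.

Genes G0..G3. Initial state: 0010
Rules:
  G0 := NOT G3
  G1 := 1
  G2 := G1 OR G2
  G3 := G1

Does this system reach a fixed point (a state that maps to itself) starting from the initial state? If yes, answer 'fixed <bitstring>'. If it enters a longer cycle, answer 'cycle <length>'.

Step 0: 0010
Step 1: G0=NOT G3=NOT 0=1 G1=1(const) G2=G1|G2=0|1=1 G3=G1=0 -> 1110
Step 2: G0=NOT G3=NOT 0=1 G1=1(const) G2=G1|G2=1|1=1 G3=G1=1 -> 1111
Step 3: G0=NOT G3=NOT 1=0 G1=1(const) G2=G1|G2=1|1=1 G3=G1=1 -> 0111
Step 4: G0=NOT G3=NOT 1=0 G1=1(const) G2=G1|G2=1|1=1 G3=G1=1 -> 0111
Fixed point reached at step 3: 0111

Answer: fixed 0111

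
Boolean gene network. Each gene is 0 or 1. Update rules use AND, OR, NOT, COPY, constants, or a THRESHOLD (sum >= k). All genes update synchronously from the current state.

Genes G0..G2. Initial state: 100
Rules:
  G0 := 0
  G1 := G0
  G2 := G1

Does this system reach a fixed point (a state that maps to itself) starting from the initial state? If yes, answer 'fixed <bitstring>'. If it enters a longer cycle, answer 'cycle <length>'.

Answer: fixed 000

Derivation:
Step 0: 100
Step 1: G0=0(const) G1=G0=1 G2=G1=0 -> 010
Step 2: G0=0(const) G1=G0=0 G2=G1=1 -> 001
Step 3: G0=0(const) G1=G0=0 G2=G1=0 -> 000
Step 4: G0=0(const) G1=G0=0 G2=G1=0 -> 000
Fixed point reached at step 3: 000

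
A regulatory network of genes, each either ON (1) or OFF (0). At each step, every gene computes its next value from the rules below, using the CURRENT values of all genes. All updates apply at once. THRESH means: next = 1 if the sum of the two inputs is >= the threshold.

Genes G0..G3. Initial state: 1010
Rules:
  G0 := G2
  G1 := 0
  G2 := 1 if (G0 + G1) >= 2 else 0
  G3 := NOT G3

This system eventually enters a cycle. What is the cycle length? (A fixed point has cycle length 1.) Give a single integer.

Answer: 2

Derivation:
Step 0: 1010
Step 1: G0=G2=1 G1=0(const) G2=(1+0>=2)=0 G3=NOT G3=NOT 0=1 -> 1001
Step 2: G0=G2=0 G1=0(const) G2=(1+0>=2)=0 G3=NOT G3=NOT 1=0 -> 0000
Step 3: G0=G2=0 G1=0(const) G2=(0+0>=2)=0 G3=NOT G3=NOT 0=1 -> 0001
Step 4: G0=G2=0 G1=0(const) G2=(0+0>=2)=0 G3=NOT G3=NOT 1=0 -> 0000
State from step 4 equals state from step 2 -> cycle length 2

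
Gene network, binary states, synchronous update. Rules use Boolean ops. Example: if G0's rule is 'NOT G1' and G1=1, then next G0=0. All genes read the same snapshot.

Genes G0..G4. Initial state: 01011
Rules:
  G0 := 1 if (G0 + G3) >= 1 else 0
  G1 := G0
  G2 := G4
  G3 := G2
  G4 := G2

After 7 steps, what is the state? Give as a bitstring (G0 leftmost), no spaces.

Step 1: G0=(0+1>=1)=1 G1=G0=0 G2=G4=1 G3=G2=0 G4=G2=0 -> 10100
Step 2: G0=(1+0>=1)=1 G1=G0=1 G2=G4=0 G3=G2=1 G4=G2=1 -> 11011
Step 3: G0=(1+1>=1)=1 G1=G0=1 G2=G4=1 G3=G2=0 G4=G2=0 -> 11100
Step 4: G0=(1+0>=1)=1 G1=G0=1 G2=G4=0 G3=G2=1 G4=G2=1 -> 11011
Step 5: G0=(1+1>=1)=1 G1=G0=1 G2=G4=1 G3=G2=0 G4=G2=0 -> 11100
Step 6: G0=(1+0>=1)=1 G1=G0=1 G2=G4=0 G3=G2=1 G4=G2=1 -> 11011
Step 7: G0=(1+1>=1)=1 G1=G0=1 G2=G4=1 G3=G2=0 G4=G2=0 -> 11100

11100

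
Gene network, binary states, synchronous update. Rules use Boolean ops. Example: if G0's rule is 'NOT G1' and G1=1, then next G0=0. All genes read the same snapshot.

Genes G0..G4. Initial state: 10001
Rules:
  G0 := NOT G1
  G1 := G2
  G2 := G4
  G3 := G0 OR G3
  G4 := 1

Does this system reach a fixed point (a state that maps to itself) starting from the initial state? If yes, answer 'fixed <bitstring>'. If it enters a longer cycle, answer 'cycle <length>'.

Step 0: 10001
Step 1: G0=NOT G1=NOT 0=1 G1=G2=0 G2=G4=1 G3=G0|G3=1|0=1 G4=1(const) -> 10111
Step 2: G0=NOT G1=NOT 0=1 G1=G2=1 G2=G4=1 G3=G0|G3=1|1=1 G4=1(const) -> 11111
Step 3: G0=NOT G1=NOT 1=0 G1=G2=1 G2=G4=1 G3=G0|G3=1|1=1 G4=1(const) -> 01111
Step 4: G0=NOT G1=NOT 1=0 G1=G2=1 G2=G4=1 G3=G0|G3=0|1=1 G4=1(const) -> 01111
Fixed point reached at step 3: 01111

Answer: fixed 01111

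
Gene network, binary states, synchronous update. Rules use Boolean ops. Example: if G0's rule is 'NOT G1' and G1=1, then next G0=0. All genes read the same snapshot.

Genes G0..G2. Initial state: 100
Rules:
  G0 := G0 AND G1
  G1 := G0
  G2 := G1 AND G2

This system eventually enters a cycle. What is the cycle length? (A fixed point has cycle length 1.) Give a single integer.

Step 0: 100
Step 1: G0=G0&G1=1&0=0 G1=G0=1 G2=G1&G2=0&0=0 -> 010
Step 2: G0=G0&G1=0&1=0 G1=G0=0 G2=G1&G2=1&0=0 -> 000
Step 3: G0=G0&G1=0&0=0 G1=G0=0 G2=G1&G2=0&0=0 -> 000
State from step 3 equals state from step 2 -> cycle length 1

Answer: 1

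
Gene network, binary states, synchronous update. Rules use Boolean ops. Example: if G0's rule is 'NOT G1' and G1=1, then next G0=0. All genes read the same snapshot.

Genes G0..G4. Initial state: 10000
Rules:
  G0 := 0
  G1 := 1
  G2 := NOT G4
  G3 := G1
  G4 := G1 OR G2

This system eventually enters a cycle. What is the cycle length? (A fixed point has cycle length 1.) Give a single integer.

Step 0: 10000
Step 1: G0=0(const) G1=1(const) G2=NOT G4=NOT 0=1 G3=G1=0 G4=G1|G2=0|0=0 -> 01100
Step 2: G0=0(const) G1=1(const) G2=NOT G4=NOT 0=1 G3=G1=1 G4=G1|G2=1|1=1 -> 01111
Step 3: G0=0(const) G1=1(const) G2=NOT G4=NOT 1=0 G3=G1=1 G4=G1|G2=1|1=1 -> 01011
Step 4: G0=0(const) G1=1(const) G2=NOT G4=NOT 1=0 G3=G1=1 G4=G1|G2=1|0=1 -> 01011
State from step 4 equals state from step 3 -> cycle length 1

Answer: 1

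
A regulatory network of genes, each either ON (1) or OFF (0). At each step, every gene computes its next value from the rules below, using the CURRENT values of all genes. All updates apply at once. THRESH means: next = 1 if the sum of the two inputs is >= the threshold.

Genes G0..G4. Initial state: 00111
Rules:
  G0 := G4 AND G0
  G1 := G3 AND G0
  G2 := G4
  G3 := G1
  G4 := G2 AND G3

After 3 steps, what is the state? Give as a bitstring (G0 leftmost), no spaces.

Step 1: G0=G4&G0=1&0=0 G1=G3&G0=1&0=0 G2=G4=1 G3=G1=0 G4=G2&G3=1&1=1 -> 00101
Step 2: G0=G4&G0=1&0=0 G1=G3&G0=0&0=0 G2=G4=1 G3=G1=0 G4=G2&G3=1&0=0 -> 00100
Step 3: G0=G4&G0=0&0=0 G1=G3&G0=0&0=0 G2=G4=0 G3=G1=0 G4=G2&G3=1&0=0 -> 00000

00000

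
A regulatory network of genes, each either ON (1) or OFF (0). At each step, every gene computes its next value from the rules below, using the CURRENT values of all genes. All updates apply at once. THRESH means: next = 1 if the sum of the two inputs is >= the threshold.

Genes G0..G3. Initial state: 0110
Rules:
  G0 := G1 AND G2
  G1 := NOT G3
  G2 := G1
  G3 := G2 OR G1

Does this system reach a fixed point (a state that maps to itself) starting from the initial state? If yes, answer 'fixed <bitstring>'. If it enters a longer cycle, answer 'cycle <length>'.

Answer: cycle 5

Derivation:
Step 0: 0110
Step 1: G0=G1&G2=1&1=1 G1=NOT G3=NOT 0=1 G2=G1=1 G3=G2|G1=1|1=1 -> 1111
Step 2: G0=G1&G2=1&1=1 G1=NOT G3=NOT 1=0 G2=G1=1 G3=G2|G1=1|1=1 -> 1011
Step 3: G0=G1&G2=0&1=0 G1=NOT G3=NOT 1=0 G2=G1=0 G3=G2|G1=1|0=1 -> 0001
Step 4: G0=G1&G2=0&0=0 G1=NOT G3=NOT 1=0 G2=G1=0 G3=G2|G1=0|0=0 -> 0000
Step 5: G0=G1&G2=0&0=0 G1=NOT G3=NOT 0=1 G2=G1=0 G3=G2|G1=0|0=0 -> 0100
Step 6: G0=G1&G2=1&0=0 G1=NOT G3=NOT 0=1 G2=G1=1 G3=G2|G1=0|1=1 -> 0111
Step 7: G0=G1&G2=1&1=1 G1=NOT G3=NOT 1=0 G2=G1=1 G3=G2|G1=1|1=1 -> 1011
Cycle of length 5 starting at step 2 -> no fixed point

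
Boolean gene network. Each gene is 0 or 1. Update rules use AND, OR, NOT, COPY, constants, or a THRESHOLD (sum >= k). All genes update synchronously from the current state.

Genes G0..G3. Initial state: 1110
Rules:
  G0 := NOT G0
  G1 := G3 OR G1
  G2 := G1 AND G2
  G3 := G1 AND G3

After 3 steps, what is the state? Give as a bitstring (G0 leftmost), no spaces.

Step 1: G0=NOT G0=NOT 1=0 G1=G3|G1=0|1=1 G2=G1&G2=1&1=1 G3=G1&G3=1&0=0 -> 0110
Step 2: G0=NOT G0=NOT 0=1 G1=G3|G1=0|1=1 G2=G1&G2=1&1=1 G3=G1&G3=1&0=0 -> 1110
Step 3: G0=NOT G0=NOT 1=0 G1=G3|G1=0|1=1 G2=G1&G2=1&1=1 G3=G1&G3=1&0=0 -> 0110

0110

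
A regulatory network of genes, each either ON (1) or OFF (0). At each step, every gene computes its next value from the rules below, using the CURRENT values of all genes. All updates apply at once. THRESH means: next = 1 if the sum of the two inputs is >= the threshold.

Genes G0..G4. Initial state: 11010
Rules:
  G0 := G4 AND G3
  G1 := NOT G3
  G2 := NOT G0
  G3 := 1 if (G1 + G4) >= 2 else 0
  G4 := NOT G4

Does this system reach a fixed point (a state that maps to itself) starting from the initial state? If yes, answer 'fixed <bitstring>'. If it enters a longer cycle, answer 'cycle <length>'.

Step 0: 11010
Step 1: G0=G4&G3=0&1=0 G1=NOT G3=NOT 1=0 G2=NOT G0=NOT 1=0 G3=(1+0>=2)=0 G4=NOT G4=NOT 0=1 -> 00001
Step 2: G0=G4&G3=1&0=0 G1=NOT G3=NOT 0=1 G2=NOT G0=NOT 0=1 G3=(0+1>=2)=0 G4=NOT G4=NOT 1=0 -> 01100
Step 3: G0=G4&G3=0&0=0 G1=NOT G3=NOT 0=1 G2=NOT G0=NOT 0=1 G3=(1+0>=2)=0 G4=NOT G4=NOT 0=1 -> 01101
Step 4: G0=G4&G3=1&0=0 G1=NOT G3=NOT 0=1 G2=NOT G0=NOT 0=1 G3=(1+1>=2)=1 G4=NOT G4=NOT 1=0 -> 01110
Step 5: G0=G4&G3=0&1=0 G1=NOT G3=NOT 1=0 G2=NOT G0=NOT 0=1 G3=(1+0>=2)=0 G4=NOT G4=NOT 0=1 -> 00101
Step 6: G0=G4&G3=1&0=0 G1=NOT G3=NOT 0=1 G2=NOT G0=NOT 0=1 G3=(0+1>=2)=0 G4=NOT G4=NOT 1=0 -> 01100
Cycle of length 4 starting at step 2 -> no fixed point

Answer: cycle 4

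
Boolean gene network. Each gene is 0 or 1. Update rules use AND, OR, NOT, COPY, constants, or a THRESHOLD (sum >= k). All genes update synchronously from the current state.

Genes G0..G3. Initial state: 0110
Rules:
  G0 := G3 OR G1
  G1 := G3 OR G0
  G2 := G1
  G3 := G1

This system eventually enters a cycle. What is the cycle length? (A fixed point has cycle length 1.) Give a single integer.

Step 0: 0110
Step 1: G0=G3|G1=0|1=1 G1=G3|G0=0|0=0 G2=G1=1 G3=G1=1 -> 1011
Step 2: G0=G3|G1=1|0=1 G1=G3|G0=1|1=1 G2=G1=0 G3=G1=0 -> 1100
Step 3: G0=G3|G1=0|1=1 G1=G3|G0=0|1=1 G2=G1=1 G3=G1=1 -> 1111
Step 4: G0=G3|G1=1|1=1 G1=G3|G0=1|1=1 G2=G1=1 G3=G1=1 -> 1111
State from step 4 equals state from step 3 -> cycle length 1

Answer: 1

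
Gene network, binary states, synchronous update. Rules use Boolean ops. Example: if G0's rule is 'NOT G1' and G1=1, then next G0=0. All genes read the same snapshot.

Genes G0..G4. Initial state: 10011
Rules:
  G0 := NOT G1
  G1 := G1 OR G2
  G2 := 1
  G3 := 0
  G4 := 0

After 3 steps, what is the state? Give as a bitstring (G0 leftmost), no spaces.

Step 1: G0=NOT G1=NOT 0=1 G1=G1|G2=0|0=0 G2=1(const) G3=0(const) G4=0(const) -> 10100
Step 2: G0=NOT G1=NOT 0=1 G1=G1|G2=0|1=1 G2=1(const) G3=0(const) G4=0(const) -> 11100
Step 3: G0=NOT G1=NOT 1=0 G1=G1|G2=1|1=1 G2=1(const) G3=0(const) G4=0(const) -> 01100

01100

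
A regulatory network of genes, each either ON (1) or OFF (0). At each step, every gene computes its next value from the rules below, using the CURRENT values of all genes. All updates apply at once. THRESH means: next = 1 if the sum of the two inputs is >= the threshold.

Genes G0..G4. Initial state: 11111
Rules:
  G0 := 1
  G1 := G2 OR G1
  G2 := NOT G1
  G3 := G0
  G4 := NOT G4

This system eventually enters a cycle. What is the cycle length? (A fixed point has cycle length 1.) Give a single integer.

Answer: 2

Derivation:
Step 0: 11111
Step 1: G0=1(const) G1=G2|G1=1|1=1 G2=NOT G1=NOT 1=0 G3=G0=1 G4=NOT G4=NOT 1=0 -> 11010
Step 2: G0=1(const) G1=G2|G1=0|1=1 G2=NOT G1=NOT 1=0 G3=G0=1 G4=NOT G4=NOT 0=1 -> 11011
Step 3: G0=1(const) G1=G2|G1=0|1=1 G2=NOT G1=NOT 1=0 G3=G0=1 G4=NOT G4=NOT 1=0 -> 11010
State from step 3 equals state from step 1 -> cycle length 2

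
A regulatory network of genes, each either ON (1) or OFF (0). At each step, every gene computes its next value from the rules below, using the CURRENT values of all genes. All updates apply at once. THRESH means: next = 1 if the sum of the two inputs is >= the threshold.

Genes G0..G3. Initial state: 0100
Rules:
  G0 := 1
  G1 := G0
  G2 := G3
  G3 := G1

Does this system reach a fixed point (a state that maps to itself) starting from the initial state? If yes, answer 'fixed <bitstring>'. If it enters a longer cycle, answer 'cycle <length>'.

Answer: fixed 1111

Derivation:
Step 0: 0100
Step 1: G0=1(const) G1=G0=0 G2=G3=0 G3=G1=1 -> 1001
Step 2: G0=1(const) G1=G0=1 G2=G3=1 G3=G1=0 -> 1110
Step 3: G0=1(const) G1=G0=1 G2=G3=0 G3=G1=1 -> 1101
Step 4: G0=1(const) G1=G0=1 G2=G3=1 G3=G1=1 -> 1111
Step 5: G0=1(const) G1=G0=1 G2=G3=1 G3=G1=1 -> 1111
Fixed point reached at step 4: 1111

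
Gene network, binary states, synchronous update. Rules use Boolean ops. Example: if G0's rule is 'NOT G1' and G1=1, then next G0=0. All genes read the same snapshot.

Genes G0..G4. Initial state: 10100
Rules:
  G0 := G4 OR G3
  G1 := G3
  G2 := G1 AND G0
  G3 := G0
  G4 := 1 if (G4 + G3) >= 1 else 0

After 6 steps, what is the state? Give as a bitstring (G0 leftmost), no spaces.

Step 1: G0=G4|G3=0|0=0 G1=G3=0 G2=G1&G0=0&1=0 G3=G0=1 G4=(0+0>=1)=0 -> 00010
Step 2: G0=G4|G3=0|1=1 G1=G3=1 G2=G1&G0=0&0=0 G3=G0=0 G4=(0+1>=1)=1 -> 11001
Step 3: G0=G4|G3=1|0=1 G1=G3=0 G2=G1&G0=1&1=1 G3=G0=1 G4=(1+0>=1)=1 -> 10111
Step 4: G0=G4|G3=1|1=1 G1=G3=1 G2=G1&G0=0&1=0 G3=G0=1 G4=(1+1>=1)=1 -> 11011
Step 5: G0=G4|G3=1|1=1 G1=G3=1 G2=G1&G0=1&1=1 G3=G0=1 G4=(1+1>=1)=1 -> 11111
Step 6: G0=G4|G3=1|1=1 G1=G3=1 G2=G1&G0=1&1=1 G3=G0=1 G4=(1+1>=1)=1 -> 11111

11111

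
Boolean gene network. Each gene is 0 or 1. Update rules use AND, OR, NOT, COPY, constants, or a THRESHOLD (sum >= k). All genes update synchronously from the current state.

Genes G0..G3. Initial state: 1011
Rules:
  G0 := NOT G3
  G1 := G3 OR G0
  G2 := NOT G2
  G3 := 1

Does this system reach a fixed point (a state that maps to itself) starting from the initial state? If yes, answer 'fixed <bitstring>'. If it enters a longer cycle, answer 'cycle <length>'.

Answer: cycle 2

Derivation:
Step 0: 1011
Step 1: G0=NOT G3=NOT 1=0 G1=G3|G0=1|1=1 G2=NOT G2=NOT 1=0 G3=1(const) -> 0101
Step 2: G0=NOT G3=NOT 1=0 G1=G3|G0=1|0=1 G2=NOT G2=NOT 0=1 G3=1(const) -> 0111
Step 3: G0=NOT G3=NOT 1=0 G1=G3|G0=1|0=1 G2=NOT G2=NOT 1=0 G3=1(const) -> 0101
Cycle of length 2 starting at step 1 -> no fixed point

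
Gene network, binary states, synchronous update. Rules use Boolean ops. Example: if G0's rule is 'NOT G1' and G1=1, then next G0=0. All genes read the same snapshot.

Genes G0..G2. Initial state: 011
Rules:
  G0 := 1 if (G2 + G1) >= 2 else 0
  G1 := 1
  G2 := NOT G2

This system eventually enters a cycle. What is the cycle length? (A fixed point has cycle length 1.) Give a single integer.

Step 0: 011
Step 1: G0=(1+1>=2)=1 G1=1(const) G2=NOT G2=NOT 1=0 -> 110
Step 2: G0=(0+1>=2)=0 G1=1(const) G2=NOT G2=NOT 0=1 -> 011
State from step 2 equals state from step 0 -> cycle length 2

Answer: 2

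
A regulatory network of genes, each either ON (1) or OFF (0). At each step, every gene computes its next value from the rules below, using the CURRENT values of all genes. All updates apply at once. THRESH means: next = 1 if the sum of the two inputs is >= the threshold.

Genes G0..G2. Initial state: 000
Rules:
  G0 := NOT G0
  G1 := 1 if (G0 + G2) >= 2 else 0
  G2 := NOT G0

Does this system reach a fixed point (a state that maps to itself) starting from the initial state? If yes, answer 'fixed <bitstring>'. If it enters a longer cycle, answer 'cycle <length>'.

Step 0: 000
Step 1: G0=NOT G0=NOT 0=1 G1=(0+0>=2)=0 G2=NOT G0=NOT 0=1 -> 101
Step 2: G0=NOT G0=NOT 1=0 G1=(1+1>=2)=1 G2=NOT G0=NOT 1=0 -> 010
Step 3: G0=NOT G0=NOT 0=1 G1=(0+0>=2)=0 G2=NOT G0=NOT 0=1 -> 101
Cycle of length 2 starting at step 1 -> no fixed point

Answer: cycle 2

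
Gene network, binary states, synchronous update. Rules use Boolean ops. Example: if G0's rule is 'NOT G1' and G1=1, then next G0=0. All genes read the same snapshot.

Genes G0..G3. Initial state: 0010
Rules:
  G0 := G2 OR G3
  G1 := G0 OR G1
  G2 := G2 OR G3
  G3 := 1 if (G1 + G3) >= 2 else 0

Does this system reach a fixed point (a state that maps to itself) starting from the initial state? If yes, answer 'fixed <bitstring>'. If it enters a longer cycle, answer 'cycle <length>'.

Answer: fixed 1110

Derivation:
Step 0: 0010
Step 1: G0=G2|G3=1|0=1 G1=G0|G1=0|0=0 G2=G2|G3=1|0=1 G3=(0+0>=2)=0 -> 1010
Step 2: G0=G2|G3=1|0=1 G1=G0|G1=1|0=1 G2=G2|G3=1|0=1 G3=(0+0>=2)=0 -> 1110
Step 3: G0=G2|G3=1|0=1 G1=G0|G1=1|1=1 G2=G2|G3=1|0=1 G3=(1+0>=2)=0 -> 1110
Fixed point reached at step 2: 1110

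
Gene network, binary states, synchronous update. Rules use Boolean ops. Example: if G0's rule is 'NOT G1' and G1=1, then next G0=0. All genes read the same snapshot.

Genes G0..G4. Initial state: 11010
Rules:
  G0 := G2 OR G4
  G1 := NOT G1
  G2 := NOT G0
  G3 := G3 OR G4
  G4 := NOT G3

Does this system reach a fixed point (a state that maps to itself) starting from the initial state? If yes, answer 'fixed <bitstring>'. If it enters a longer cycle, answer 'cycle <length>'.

Step 0: 11010
Step 1: G0=G2|G4=0|0=0 G1=NOT G1=NOT 1=0 G2=NOT G0=NOT 1=0 G3=G3|G4=1|0=1 G4=NOT G3=NOT 1=0 -> 00010
Step 2: G0=G2|G4=0|0=0 G1=NOT G1=NOT 0=1 G2=NOT G0=NOT 0=1 G3=G3|G4=1|0=1 G4=NOT G3=NOT 1=0 -> 01110
Step 3: G0=G2|G4=1|0=1 G1=NOT G1=NOT 1=0 G2=NOT G0=NOT 0=1 G3=G3|G4=1|0=1 G4=NOT G3=NOT 1=0 -> 10110
Step 4: G0=G2|G4=1|0=1 G1=NOT G1=NOT 0=1 G2=NOT G0=NOT 1=0 G3=G3|G4=1|0=1 G4=NOT G3=NOT 1=0 -> 11010
Cycle of length 4 starting at step 0 -> no fixed point

Answer: cycle 4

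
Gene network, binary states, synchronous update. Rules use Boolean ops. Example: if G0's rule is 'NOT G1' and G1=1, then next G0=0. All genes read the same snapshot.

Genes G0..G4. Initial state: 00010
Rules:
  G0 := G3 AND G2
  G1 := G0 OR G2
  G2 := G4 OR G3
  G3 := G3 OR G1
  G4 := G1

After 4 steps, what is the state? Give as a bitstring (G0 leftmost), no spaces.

Step 1: G0=G3&G2=1&0=0 G1=G0|G2=0|0=0 G2=G4|G3=0|1=1 G3=G3|G1=1|0=1 G4=G1=0 -> 00110
Step 2: G0=G3&G2=1&1=1 G1=G0|G2=0|1=1 G2=G4|G3=0|1=1 G3=G3|G1=1|0=1 G4=G1=0 -> 11110
Step 3: G0=G3&G2=1&1=1 G1=G0|G2=1|1=1 G2=G4|G3=0|1=1 G3=G3|G1=1|1=1 G4=G1=1 -> 11111
Step 4: G0=G3&G2=1&1=1 G1=G0|G2=1|1=1 G2=G4|G3=1|1=1 G3=G3|G1=1|1=1 G4=G1=1 -> 11111

11111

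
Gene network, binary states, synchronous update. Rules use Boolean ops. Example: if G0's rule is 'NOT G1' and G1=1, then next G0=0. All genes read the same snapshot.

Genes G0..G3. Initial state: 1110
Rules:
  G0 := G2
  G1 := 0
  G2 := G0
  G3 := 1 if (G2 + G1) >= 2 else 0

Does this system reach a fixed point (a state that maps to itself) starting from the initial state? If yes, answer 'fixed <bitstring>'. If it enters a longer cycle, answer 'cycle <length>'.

Step 0: 1110
Step 1: G0=G2=1 G1=0(const) G2=G0=1 G3=(1+1>=2)=1 -> 1011
Step 2: G0=G2=1 G1=0(const) G2=G0=1 G3=(1+0>=2)=0 -> 1010
Step 3: G0=G2=1 G1=0(const) G2=G0=1 G3=(1+0>=2)=0 -> 1010
Fixed point reached at step 2: 1010

Answer: fixed 1010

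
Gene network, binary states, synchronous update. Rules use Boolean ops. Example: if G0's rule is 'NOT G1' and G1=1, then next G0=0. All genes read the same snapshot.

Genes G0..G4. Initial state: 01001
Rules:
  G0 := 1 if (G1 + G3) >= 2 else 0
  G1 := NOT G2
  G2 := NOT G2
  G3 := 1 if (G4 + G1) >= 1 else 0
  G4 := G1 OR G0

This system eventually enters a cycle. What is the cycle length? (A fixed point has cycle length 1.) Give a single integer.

Step 0: 01001
Step 1: G0=(1+0>=2)=0 G1=NOT G2=NOT 0=1 G2=NOT G2=NOT 0=1 G3=(1+1>=1)=1 G4=G1|G0=1|0=1 -> 01111
Step 2: G0=(1+1>=2)=1 G1=NOT G2=NOT 1=0 G2=NOT G2=NOT 1=0 G3=(1+1>=1)=1 G4=G1|G0=1|0=1 -> 10011
Step 3: G0=(0+1>=2)=0 G1=NOT G2=NOT 0=1 G2=NOT G2=NOT 0=1 G3=(1+0>=1)=1 G4=G1|G0=0|1=1 -> 01111
State from step 3 equals state from step 1 -> cycle length 2

Answer: 2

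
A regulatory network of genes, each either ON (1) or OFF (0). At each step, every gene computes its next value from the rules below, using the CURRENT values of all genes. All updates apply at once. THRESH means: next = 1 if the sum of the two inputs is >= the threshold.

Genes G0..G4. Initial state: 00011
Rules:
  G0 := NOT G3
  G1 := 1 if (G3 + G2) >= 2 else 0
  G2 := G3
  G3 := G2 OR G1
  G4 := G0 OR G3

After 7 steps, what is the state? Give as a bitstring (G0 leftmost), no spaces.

Step 1: G0=NOT G3=NOT 1=0 G1=(1+0>=2)=0 G2=G3=1 G3=G2|G1=0|0=0 G4=G0|G3=0|1=1 -> 00101
Step 2: G0=NOT G3=NOT 0=1 G1=(0+1>=2)=0 G2=G3=0 G3=G2|G1=1|0=1 G4=G0|G3=0|0=0 -> 10010
Step 3: G0=NOT G3=NOT 1=0 G1=(1+0>=2)=0 G2=G3=1 G3=G2|G1=0|0=0 G4=G0|G3=1|1=1 -> 00101
Step 4: G0=NOT G3=NOT 0=1 G1=(0+1>=2)=0 G2=G3=0 G3=G2|G1=1|0=1 G4=G0|G3=0|0=0 -> 10010
Step 5: G0=NOT G3=NOT 1=0 G1=(1+0>=2)=0 G2=G3=1 G3=G2|G1=0|0=0 G4=G0|G3=1|1=1 -> 00101
Step 6: G0=NOT G3=NOT 0=1 G1=(0+1>=2)=0 G2=G3=0 G3=G2|G1=1|0=1 G4=G0|G3=0|0=0 -> 10010
Step 7: G0=NOT G3=NOT 1=0 G1=(1+0>=2)=0 G2=G3=1 G3=G2|G1=0|0=0 G4=G0|G3=1|1=1 -> 00101

00101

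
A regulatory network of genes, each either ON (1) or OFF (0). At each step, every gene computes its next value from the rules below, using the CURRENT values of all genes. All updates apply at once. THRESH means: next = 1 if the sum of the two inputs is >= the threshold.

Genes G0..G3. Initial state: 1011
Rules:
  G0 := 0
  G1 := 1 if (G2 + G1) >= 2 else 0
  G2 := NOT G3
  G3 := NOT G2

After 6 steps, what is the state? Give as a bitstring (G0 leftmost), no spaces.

Step 1: G0=0(const) G1=(1+0>=2)=0 G2=NOT G3=NOT 1=0 G3=NOT G2=NOT 1=0 -> 0000
Step 2: G0=0(const) G1=(0+0>=2)=0 G2=NOT G3=NOT 0=1 G3=NOT G2=NOT 0=1 -> 0011
Step 3: G0=0(const) G1=(1+0>=2)=0 G2=NOT G3=NOT 1=0 G3=NOT G2=NOT 1=0 -> 0000
Step 4: G0=0(const) G1=(0+0>=2)=0 G2=NOT G3=NOT 0=1 G3=NOT G2=NOT 0=1 -> 0011
Step 5: G0=0(const) G1=(1+0>=2)=0 G2=NOT G3=NOT 1=0 G3=NOT G2=NOT 1=0 -> 0000
Step 6: G0=0(const) G1=(0+0>=2)=0 G2=NOT G3=NOT 0=1 G3=NOT G2=NOT 0=1 -> 0011

0011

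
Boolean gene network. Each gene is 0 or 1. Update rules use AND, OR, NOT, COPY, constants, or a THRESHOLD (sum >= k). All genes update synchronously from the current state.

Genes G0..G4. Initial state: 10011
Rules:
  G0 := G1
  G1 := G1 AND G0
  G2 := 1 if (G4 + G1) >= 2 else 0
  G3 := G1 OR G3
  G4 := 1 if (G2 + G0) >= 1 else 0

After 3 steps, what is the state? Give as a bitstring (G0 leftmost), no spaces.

Step 1: G0=G1=0 G1=G1&G0=0&1=0 G2=(1+0>=2)=0 G3=G1|G3=0|1=1 G4=(0+1>=1)=1 -> 00011
Step 2: G0=G1=0 G1=G1&G0=0&0=0 G2=(1+0>=2)=0 G3=G1|G3=0|1=1 G4=(0+0>=1)=0 -> 00010
Step 3: G0=G1=0 G1=G1&G0=0&0=0 G2=(0+0>=2)=0 G3=G1|G3=0|1=1 G4=(0+0>=1)=0 -> 00010

00010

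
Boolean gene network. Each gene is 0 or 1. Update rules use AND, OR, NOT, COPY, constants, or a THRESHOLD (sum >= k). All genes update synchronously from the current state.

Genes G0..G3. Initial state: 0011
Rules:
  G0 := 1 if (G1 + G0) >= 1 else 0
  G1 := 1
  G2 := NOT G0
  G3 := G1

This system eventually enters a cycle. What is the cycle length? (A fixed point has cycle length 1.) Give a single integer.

Answer: 1

Derivation:
Step 0: 0011
Step 1: G0=(0+0>=1)=0 G1=1(const) G2=NOT G0=NOT 0=1 G3=G1=0 -> 0110
Step 2: G0=(1+0>=1)=1 G1=1(const) G2=NOT G0=NOT 0=1 G3=G1=1 -> 1111
Step 3: G0=(1+1>=1)=1 G1=1(const) G2=NOT G0=NOT 1=0 G3=G1=1 -> 1101
Step 4: G0=(1+1>=1)=1 G1=1(const) G2=NOT G0=NOT 1=0 G3=G1=1 -> 1101
State from step 4 equals state from step 3 -> cycle length 1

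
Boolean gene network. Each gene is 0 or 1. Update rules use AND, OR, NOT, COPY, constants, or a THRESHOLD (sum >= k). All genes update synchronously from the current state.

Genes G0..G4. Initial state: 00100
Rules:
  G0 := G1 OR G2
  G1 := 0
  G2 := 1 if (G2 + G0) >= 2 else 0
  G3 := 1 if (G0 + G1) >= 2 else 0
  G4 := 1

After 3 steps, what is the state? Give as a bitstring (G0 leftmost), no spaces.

Step 1: G0=G1|G2=0|1=1 G1=0(const) G2=(1+0>=2)=0 G3=(0+0>=2)=0 G4=1(const) -> 10001
Step 2: G0=G1|G2=0|0=0 G1=0(const) G2=(0+1>=2)=0 G3=(1+0>=2)=0 G4=1(const) -> 00001
Step 3: G0=G1|G2=0|0=0 G1=0(const) G2=(0+0>=2)=0 G3=(0+0>=2)=0 G4=1(const) -> 00001

00001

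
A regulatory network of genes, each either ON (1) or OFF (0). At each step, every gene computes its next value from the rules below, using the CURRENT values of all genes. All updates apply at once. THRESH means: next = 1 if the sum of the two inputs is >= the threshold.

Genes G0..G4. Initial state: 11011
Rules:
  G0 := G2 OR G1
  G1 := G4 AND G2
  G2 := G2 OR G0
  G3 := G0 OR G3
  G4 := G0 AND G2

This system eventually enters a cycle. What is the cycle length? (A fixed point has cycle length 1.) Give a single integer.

Answer: 1

Derivation:
Step 0: 11011
Step 1: G0=G2|G1=0|1=1 G1=G4&G2=1&0=0 G2=G2|G0=0|1=1 G3=G0|G3=1|1=1 G4=G0&G2=1&0=0 -> 10110
Step 2: G0=G2|G1=1|0=1 G1=G4&G2=0&1=0 G2=G2|G0=1|1=1 G3=G0|G3=1|1=1 G4=G0&G2=1&1=1 -> 10111
Step 3: G0=G2|G1=1|0=1 G1=G4&G2=1&1=1 G2=G2|G0=1|1=1 G3=G0|G3=1|1=1 G4=G0&G2=1&1=1 -> 11111
Step 4: G0=G2|G1=1|1=1 G1=G4&G2=1&1=1 G2=G2|G0=1|1=1 G3=G0|G3=1|1=1 G4=G0&G2=1&1=1 -> 11111
State from step 4 equals state from step 3 -> cycle length 1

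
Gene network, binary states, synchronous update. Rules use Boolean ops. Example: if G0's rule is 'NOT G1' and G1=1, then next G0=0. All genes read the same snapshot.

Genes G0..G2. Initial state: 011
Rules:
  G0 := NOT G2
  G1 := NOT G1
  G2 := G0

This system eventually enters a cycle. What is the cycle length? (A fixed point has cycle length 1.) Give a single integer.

Answer: 4

Derivation:
Step 0: 011
Step 1: G0=NOT G2=NOT 1=0 G1=NOT G1=NOT 1=0 G2=G0=0 -> 000
Step 2: G0=NOT G2=NOT 0=1 G1=NOT G1=NOT 0=1 G2=G0=0 -> 110
Step 3: G0=NOT G2=NOT 0=1 G1=NOT G1=NOT 1=0 G2=G0=1 -> 101
Step 4: G0=NOT G2=NOT 1=0 G1=NOT G1=NOT 0=1 G2=G0=1 -> 011
State from step 4 equals state from step 0 -> cycle length 4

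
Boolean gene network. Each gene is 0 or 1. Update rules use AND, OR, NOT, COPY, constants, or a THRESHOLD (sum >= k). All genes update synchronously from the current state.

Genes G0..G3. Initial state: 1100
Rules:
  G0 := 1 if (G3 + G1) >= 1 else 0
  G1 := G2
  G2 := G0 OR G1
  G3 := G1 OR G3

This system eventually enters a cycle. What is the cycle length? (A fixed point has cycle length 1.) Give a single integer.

Step 0: 1100
Step 1: G0=(0+1>=1)=1 G1=G2=0 G2=G0|G1=1|1=1 G3=G1|G3=1|0=1 -> 1011
Step 2: G0=(1+0>=1)=1 G1=G2=1 G2=G0|G1=1|0=1 G3=G1|G3=0|1=1 -> 1111
Step 3: G0=(1+1>=1)=1 G1=G2=1 G2=G0|G1=1|1=1 G3=G1|G3=1|1=1 -> 1111
State from step 3 equals state from step 2 -> cycle length 1

Answer: 1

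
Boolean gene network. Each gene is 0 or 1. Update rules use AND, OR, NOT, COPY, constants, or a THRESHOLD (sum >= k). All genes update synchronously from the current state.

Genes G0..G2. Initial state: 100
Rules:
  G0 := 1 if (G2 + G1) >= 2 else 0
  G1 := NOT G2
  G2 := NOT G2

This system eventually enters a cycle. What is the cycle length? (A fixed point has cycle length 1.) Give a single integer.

Step 0: 100
Step 1: G0=(0+0>=2)=0 G1=NOT G2=NOT 0=1 G2=NOT G2=NOT 0=1 -> 011
Step 2: G0=(1+1>=2)=1 G1=NOT G2=NOT 1=0 G2=NOT G2=NOT 1=0 -> 100
State from step 2 equals state from step 0 -> cycle length 2

Answer: 2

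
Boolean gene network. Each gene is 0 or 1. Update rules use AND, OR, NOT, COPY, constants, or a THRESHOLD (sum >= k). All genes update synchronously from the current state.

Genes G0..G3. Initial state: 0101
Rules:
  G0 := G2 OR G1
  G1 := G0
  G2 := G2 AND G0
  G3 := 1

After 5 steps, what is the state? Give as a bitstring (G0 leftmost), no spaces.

Step 1: G0=G2|G1=0|1=1 G1=G0=0 G2=G2&G0=0&0=0 G3=1(const) -> 1001
Step 2: G0=G2|G1=0|0=0 G1=G0=1 G2=G2&G0=0&1=0 G3=1(const) -> 0101
Step 3: G0=G2|G1=0|1=1 G1=G0=0 G2=G2&G0=0&0=0 G3=1(const) -> 1001
Step 4: G0=G2|G1=0|0=0 G1=G0=1 G2=G2&G0=0&1=0 G3=1(const) -> 0101
Step 5: G0=G2|G1=0|1=1 G1=G0=0 G2=G2&G0=0&0=0 G3=1(const) -> 1001

1001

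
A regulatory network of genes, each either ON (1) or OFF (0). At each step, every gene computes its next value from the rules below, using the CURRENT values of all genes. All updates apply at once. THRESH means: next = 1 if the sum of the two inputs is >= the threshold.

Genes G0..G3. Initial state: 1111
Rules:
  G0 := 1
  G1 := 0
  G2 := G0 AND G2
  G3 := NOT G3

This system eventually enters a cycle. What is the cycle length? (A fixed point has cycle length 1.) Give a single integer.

Answer: 2

Derivation:
Step 0: 1111
Step 1: G0=1(const) G1=0(const) G2=G0&G2=1&1=1 G3=NOT G3=NOT 1=0 -> 1010
Step 2: G0=1(const) G1=0(const) G2=G0&G2=1&1=1 G3=NOT G3=NOT 0=1 -> 1011
Step 3: G0=1(const) G1=0(const) G2=G0&G2=1&1=1 G3=NOT G3=NOT 1=0 -> 1010
State from step 3 equals state from step 1 -> cycle length 2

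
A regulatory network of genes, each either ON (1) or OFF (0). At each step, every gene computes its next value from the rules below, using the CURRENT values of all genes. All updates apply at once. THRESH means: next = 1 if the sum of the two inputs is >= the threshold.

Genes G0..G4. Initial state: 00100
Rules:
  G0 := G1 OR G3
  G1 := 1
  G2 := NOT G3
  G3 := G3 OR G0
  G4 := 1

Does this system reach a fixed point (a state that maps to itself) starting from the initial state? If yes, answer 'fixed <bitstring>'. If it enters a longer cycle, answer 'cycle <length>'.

Answer: fixed 11011

Derivation:
Step 0: 00100
Step 1: G0=G1|G3=0|0=0 G1=1(const) G2=NOT G3=NOT 0=1 G3=G3|G0=0|0=0 G4=1(const) -> 01101
Step 2: G0=G1|G3=1|0=1 G1=1(const) G2=NOT G3=NOT 0=1 G3=G3|G0=0|0=0 G4=1(const) -> 11101
Step 3: G0=G1|G3=1|0=1 G1=1(const) G2=NOT G3=NOT 0=1 G3=G3|G0=0|1=1 G4=1(const) -> 11111
Step 4: G0=G1|G3=1|1=1 G1=1(const) G2=NOT G3=NOT 1=0 G3=G3|G0=1|1=1 G4=1(const) -> 11011
Step 5: G0=G1|G3=1|1=1 G1=1(const) G2=NOT G3=NOT 1=0 G3=G3|G0=1|1=1 G4=1(const) -> 11011
Fixed point reached at step 4: 11011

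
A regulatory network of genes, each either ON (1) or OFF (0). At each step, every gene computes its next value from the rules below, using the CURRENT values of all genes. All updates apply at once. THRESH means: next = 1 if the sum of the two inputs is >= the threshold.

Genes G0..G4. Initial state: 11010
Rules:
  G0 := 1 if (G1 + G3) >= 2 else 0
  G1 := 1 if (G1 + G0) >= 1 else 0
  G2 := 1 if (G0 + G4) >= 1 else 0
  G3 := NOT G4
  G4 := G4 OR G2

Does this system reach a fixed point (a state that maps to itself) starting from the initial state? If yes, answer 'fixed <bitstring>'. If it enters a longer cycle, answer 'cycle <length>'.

Step 0: 11010
Step 1: G0=(1+1>=2)=1 G1=(1+1>=1)=1 G2=(1+0>=1)=1 G3=NOT G4=NOT 0=1 G4=G4|G2=0|0=0 -> 11110
Step 2: G0=(1+1>=2)=1 G1=(1+1>=1)=1 G2=(1+0>=1)=1 G3=NOT G4=NOT 0=1 G4=G4|G2=0|1=1 -> 11111
Step 3: G0=(1+1>=2)=1 G1=(1+1>=1)=1 G2=(1+1>=1)=1 G3=NOT G4=NOT 1=0 G4=G4|G2=1|1=1 -> 11101
Step 4: G0=(1+0>=2)=0 G1=(1+1>=1)=1 G2=(1+1>=1)=1 G3=NOT G4=NOT 1=0 G4=G4|G2=1|1=1 -> 01101
Step 5: G0=(1+0>=2)=0 G1=(1+0>=1)=1 G2=(0+1>=1)=1 G3=NOT G4=NOT 1=0 G4=G4|G2=1|1=1 -> 01101
Fixed point reached at step 4: 01101

Answer: fixed 01101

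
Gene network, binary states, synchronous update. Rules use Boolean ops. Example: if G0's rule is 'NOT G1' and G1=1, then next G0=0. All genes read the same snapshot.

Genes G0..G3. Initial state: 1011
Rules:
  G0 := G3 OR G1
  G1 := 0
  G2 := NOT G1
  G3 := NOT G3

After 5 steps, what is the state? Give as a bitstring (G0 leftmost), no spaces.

Step 1: G0=G3|G1=1|0=1 G1=0(const) G2=NOT G1=NOT 0=1 G3=NOT G3=NOT 1=0 -> 1010
Step 2: G0=G3|G1=0|0=0 G1=0(const) G2=NOT G1=NOT 0=1 G3=NOT G3=NOT 0=1 -> 0011
Step 3: G0=G3|G1=1|0=1 G1=0(const) G2=NOT G1=NOT 0=1 G3=NOT G3=NOT 1=0 -> 1010
Step 4: G0=G3|G1=0|0=0 G1=0(const) G2=NOT G1=NOT 0=1 G3=NOT G3=NOT 0=1 -> 0011
Step 5: G0=G3|G1=1|0=1 G1=0(const) G2=NOT G1=NOT 0=1 G3=NOT G3=NOT 1=0 -> 1010

1010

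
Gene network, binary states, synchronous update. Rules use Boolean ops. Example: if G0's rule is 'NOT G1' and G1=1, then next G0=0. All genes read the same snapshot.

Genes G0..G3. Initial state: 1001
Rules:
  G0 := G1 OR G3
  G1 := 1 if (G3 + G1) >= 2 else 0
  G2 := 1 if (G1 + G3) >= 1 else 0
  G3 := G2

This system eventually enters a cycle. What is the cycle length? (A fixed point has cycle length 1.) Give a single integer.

Step 0: 1001
Step 1: G0=G1|G3=0|1=1 G1=(1+0>=2)=0 G2=(0+1>=1)=1 G3=G2=0 -> 1010
Step 2: G0=G1|G3=0|0=0 G1=(0+0>=2)=0 G2=(0+0>=1)=0 G3=G2=1 -> 0001
Step 3: G0=G1|G3=0|1=1 G1=(1+0>=2)=0 G2=(0+1>=1)=1 G3=G2=0 -> 1010
State from step 3 equals state from step 1 -> cycle length 2

Answer: 2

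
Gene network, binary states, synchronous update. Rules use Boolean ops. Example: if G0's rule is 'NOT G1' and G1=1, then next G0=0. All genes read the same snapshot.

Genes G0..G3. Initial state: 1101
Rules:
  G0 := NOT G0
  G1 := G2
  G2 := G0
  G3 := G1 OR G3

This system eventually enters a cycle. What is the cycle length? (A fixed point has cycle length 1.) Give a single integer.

Answer: 2

Derivation:
Step 0: 1101
Step 1: G0=NOT G0=NOT 1=0 G1=G2=0 G2=G0=1 G3=G1|G3=1|1=1 -> 0011
Step 2: G0=NOT G0=NOT 0=1 G1=G2=1 G2=G0=0 G3=G1|G3=0|1=1 -> 1101
State from step 2 equals state from step 0 -> cycle length 2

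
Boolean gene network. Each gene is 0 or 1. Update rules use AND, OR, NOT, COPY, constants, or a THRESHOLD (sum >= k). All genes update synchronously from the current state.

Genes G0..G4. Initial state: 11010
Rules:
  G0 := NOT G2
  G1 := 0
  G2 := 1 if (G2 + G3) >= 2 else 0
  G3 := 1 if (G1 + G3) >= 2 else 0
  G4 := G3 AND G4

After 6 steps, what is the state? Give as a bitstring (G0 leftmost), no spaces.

Step 1: G0=NOT G2=NOT 0=1 G1=0(const) G2=(0+1>=2)=0 G3=(1+1>=2)=1 G4=G3&G4=1&0=0 -> 10010
Step 2: G0=NOT G2=NOT 0=1 G1=0(const) G2=(0+1>=2)=0 G3=(0+1>=2)=0 G4=G3&G4=1&0=0 -> 10000
Step 3: G0=NOT G2=NOT 0=1 G1=0(const) G2=(0+0>=2)=0 G3=(0+0>=2)=0 G4=G3&G4=0&0=0 -> 10000
Step 4: G0=NOT G2=NOT 0=1 G1=0(const) G2=(0+0>=2)=0 G3=(0+0>=2)=0 G4=G3&G4=0&0=0 -> 10000
Step 5: G0=NOT G2=NOT 0=1 G1=0(const) G2=(0+0>=2)=0 G3=(0+0>=2)=0 G4=G3&G4=0&0=0 -> 10000
Step 6: G0=NOT G2=NOT 0=1 G1=0(const) G2=(0+0>=2)=0 G3=(0+0>=2)=0 G4=G3&G4=0&0=0 -> 10000

10000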